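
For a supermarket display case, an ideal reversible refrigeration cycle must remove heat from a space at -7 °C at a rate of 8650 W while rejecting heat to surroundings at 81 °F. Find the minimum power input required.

T_H = 81 °F → (81 − 32) × 5/9 = 27.22 °C = 300.37 K.
T_C = -7 °C → -7 + 273.15 = 266.15 K.
COP_R = T_C/(T_H − T_C) = 266.15/34.22 = 7.7771.
W = Q_C/COP_R = 8650/7.7771 = 1110 W.

Ẇ_in ≈ 1110 W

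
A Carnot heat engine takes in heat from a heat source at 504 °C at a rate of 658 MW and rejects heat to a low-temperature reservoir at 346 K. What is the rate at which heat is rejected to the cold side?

T_H = 504 °C → 504 + 273.15 = 777.15 K.
η_rev = 1 − T_C/T_H = 1 − 346.00/777.15 = 0.5548.
For a reversible cycle Q_C/Q_H = T_C/T_H, so Q_C = 658 × 346.00/777.15 = 293 MW.

Q̇_C ≈ 293 MW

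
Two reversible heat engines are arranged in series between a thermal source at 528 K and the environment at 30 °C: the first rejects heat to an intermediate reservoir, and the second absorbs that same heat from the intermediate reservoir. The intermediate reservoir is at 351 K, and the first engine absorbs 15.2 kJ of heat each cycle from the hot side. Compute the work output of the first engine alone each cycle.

T_C = 30 °C → 30 + 273.15 = 303.15 K.
First-stage efficiency η₁ = 1 − T_m/T_H = 1 − 351.00/528.00 = 0.3352.
W₁ = η₁·Q_H = 0.3352 × 15.2 = 5.10 kJ.

W₁ ≈ 5.10 kJ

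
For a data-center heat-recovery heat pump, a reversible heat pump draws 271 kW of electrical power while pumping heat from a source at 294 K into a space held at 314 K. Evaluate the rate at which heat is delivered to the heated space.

For a reversible heat pump, COP_HP = T_H/(T_H − T_C) = 314.00/20.00 = 15.7000.
Q_H = COP_HP · W = 15.7000 × 271 = 4255 kW.

Q̇_H ≈ 4255 kW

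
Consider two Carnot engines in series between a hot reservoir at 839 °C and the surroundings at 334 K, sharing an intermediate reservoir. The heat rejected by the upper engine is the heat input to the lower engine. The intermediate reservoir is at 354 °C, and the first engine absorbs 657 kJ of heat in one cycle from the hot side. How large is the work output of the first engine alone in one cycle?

T_H = 839 °C → 839 + 273.15 = 1112.15 K.
T_m = 354 °C → 354 + 273.15 = 627.15 K.
First-stage efficiency η₁ = 1 − T_m/T_H = 1 − 627.15/1112.15 = 0.4361.
W₁ = η₁·Q_H = 0.4361 × 657 = 286.5 kJ.

W₁ ≈ 286.5 kJ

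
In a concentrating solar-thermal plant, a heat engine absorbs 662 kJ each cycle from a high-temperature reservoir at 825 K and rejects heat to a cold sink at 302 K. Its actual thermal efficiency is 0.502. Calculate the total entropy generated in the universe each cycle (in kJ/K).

ΔS_univ ≈ 0.289 kJ/K

W = η·Q_H = 0.502 × 662 = 332.3 kJ, so Q_C = Q_H − W = 329.7 kJ.
Entropy balance on the reservoirs: −Q_H/T_H = -0.8024 kJ/K, +Q_C/T_C = 1.092 kJ/K.
ΔS_univ = −Q_H/T_H + Q_C/T_C = 0.289 kJ/K (> 0, since η = 0.502 < η_Carnot = 0.634).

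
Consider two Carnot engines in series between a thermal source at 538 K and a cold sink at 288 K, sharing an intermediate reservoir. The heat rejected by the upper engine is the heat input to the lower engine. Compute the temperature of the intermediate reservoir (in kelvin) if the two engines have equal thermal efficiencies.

Equal efficiencies require 1 − T_m/T_H = 1 − T_C/T_m, i.e. T_m/T_H = T_C/T_m, so T_m = √(T_H·T_C) = √(538.00 × 288.00) = 394 K.

T_m ≈ 394 K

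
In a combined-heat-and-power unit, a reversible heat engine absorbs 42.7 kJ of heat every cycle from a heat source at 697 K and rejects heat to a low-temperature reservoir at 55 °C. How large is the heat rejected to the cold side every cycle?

T_C = 55 °C → 55 + 273.15 = 328.15 K.
η_rev = 1 − T_C/T_H = 1 − 328.15/697.00 = 0.5292.
For a reversible cycle Q_C/Q_H = T_C/T_H, so Q_C = 42.7 × 328.15/697.00 = 20.1 kJ.

Q_C ≈ 20.1 kJ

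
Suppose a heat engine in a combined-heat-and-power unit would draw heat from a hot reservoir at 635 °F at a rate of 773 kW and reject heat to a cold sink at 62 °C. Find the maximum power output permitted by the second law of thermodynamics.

T_H = 635 °F → (635 − 32) × 5/9 = 335.00 °C = 608.15 K.
T_C = 62 °C → 62 + 273.15 = 335.15 K.
No engine can exceed the Carnot limit: η_max = 1 − T_C/T_H = 1 − 335.15/608.15 = 0.4489.
W_max = η_max · Q_H = 0.4489 × 773 = 347 kW.

Ẇ_max ≈ 347 kW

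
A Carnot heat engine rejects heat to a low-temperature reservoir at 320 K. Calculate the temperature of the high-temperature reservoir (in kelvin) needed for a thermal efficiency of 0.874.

T_H ≈ 2540 K

From η = 1 − T_C/T_H, solving for T_H gives T_H = T_C/(1 − η) = 320.00/(1 − 0.874) = 2540 K.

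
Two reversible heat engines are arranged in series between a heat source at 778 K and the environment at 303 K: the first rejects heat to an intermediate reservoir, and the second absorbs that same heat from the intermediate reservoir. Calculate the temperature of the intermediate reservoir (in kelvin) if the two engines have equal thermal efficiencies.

Equal efficiencies require 1 − T_m/T_H = 1 − T_C/T_m, i.e. T_m/T_H = T_C/T_m, so T_m = √(T_H·T_C) = √(778.00 × 303.00) = 486 K.

T_m ≈ 486 K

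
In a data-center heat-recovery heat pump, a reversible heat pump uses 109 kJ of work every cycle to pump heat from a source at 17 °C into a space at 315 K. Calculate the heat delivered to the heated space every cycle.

T_C = 17 °C → 17 + 273.15 = 290.15 K.
COP_HP = T_H/(T_H − T_C) = 315.00/24.85 = 12.6761.
Q_H = COP_HP · W = 12.6761 × 109 = 1382 kJ.

Q_H ≈ 1382 kJ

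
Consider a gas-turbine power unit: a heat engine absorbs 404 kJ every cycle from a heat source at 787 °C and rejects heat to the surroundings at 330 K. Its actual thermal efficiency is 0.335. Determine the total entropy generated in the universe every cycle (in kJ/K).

T_H = 787 °C → 787 + 273.15 = 1060.15 K.
W = η·Q_H = 0.335 × 404 = 135.3 kJ, so Q_C = Q_H − W = 268.7 kJ.
The hot reservoir loses entropy Q_H/T_H = 404/1060.15 = 0.3811 kJ/K; the cold reservoir gains Q_C/T_C = 268.7/330.00 = 0.8141 kJ/K.
ΔS_univ = −Q_H/T_H + Q_C/T_C = 0.433 kJ/K (> 0, since η = 0.335 < η_Carnot = 0.689).

ΔS_univ ≈ 0.433 kJ/K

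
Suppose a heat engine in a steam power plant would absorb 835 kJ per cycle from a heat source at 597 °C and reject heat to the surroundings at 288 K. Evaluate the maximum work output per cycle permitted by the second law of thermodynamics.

T_H = 597 °C → 597 + 273.15 = 870.15 K.
The upper bound on efficiency is η_max = 1 − T_C/T_H = 1 − 288.00/870.15 = 0.6690.
W_max = η_max · Q_H = 0.6690 × 835 = 559 kJ.

W_max ≈ 559 kJ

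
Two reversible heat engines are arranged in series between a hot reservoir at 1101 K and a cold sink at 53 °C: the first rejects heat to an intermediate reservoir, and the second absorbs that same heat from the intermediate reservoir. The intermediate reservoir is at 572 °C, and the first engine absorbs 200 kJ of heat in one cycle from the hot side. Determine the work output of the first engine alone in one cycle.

W₁ ≈ 46.5 kJ

T_C = 53 °C → 53 + 273.15 = 326.15 K.
T_m = 572 °C → 572 + 273.15 = 845.15 K.
First-stage efficiency η₁ = 1 − T_m/T_H = 1 − 845.15/1101.00 = 0.2324.
W₁ = η₁·Q_H = 0.2324 × 200 = 46.5 kJ.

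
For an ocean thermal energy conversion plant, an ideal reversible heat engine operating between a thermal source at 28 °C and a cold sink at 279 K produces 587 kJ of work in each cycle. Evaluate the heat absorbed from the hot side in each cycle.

T_H = 28 °C → 28 + 273.15 = 301.15 K.
η_rev = 1 − T_C/T_H = 1 − 279.00/301.15 = 0.0736.
Q_H = W/η = 587/0.0736 = 7980 kJ.

Q_H ≈ 7980 kJ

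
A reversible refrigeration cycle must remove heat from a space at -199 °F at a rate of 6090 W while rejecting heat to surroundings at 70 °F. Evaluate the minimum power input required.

T_H = 70 °F → (70 − 32) × 5/9 = 21.11 °C = 294.26 K.
T_C = -199 °F → (-199 − 32) × 5/9 = -128.33 °C = 144.82 K.
COP_R = T_C/(T_H − T_C) = 144.82/149.44 = 0.9690.
W = Q_C/COP_R = 6090/0.9690 = 6280 W.

Ẇ_in ≈ 6280 W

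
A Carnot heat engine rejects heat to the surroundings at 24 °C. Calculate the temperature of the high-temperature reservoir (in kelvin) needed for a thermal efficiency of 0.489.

T_C = 24 °C → 24 + 273.15 = 297.15 K.
From η = 1 − T_C/T_H, solving for T_H gives T_H = T_C/(1 − η) = 297.15/(1 − 0.489) = 582 K.

T_H ≈ 582 K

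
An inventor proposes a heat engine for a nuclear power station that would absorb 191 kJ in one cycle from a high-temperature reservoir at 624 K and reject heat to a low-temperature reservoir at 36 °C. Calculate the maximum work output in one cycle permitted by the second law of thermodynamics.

T_C = 36 °C → 36 + 273.15 = 309.15 K.
No engine can exceed the Carnot limit: η_max = 1 − T_C/T_H = 1 − 309.15/624.00 = 0.5046.
W_max = η_max · Q_H = 0.5046 × 191 = 96.4 kJ.

W_max ≈ 96.4 kJ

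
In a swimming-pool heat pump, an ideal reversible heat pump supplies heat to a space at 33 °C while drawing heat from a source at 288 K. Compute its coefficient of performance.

COP_HP ≈ 16.9

T_H = 33 °C → 33 + 273.15 = 306.15 K.
The Carnot heat-pump COP is COP_HP = T_H/(T_H − T_C) = 306.15/(306.15 − 288.00) = 16.9.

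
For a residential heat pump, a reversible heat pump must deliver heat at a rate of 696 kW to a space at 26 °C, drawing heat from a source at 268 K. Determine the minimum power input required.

Ẇ_in ≈ 72.5 kW

T_H = 26 °C → 26 + 273.15 = 299.15 K.
COP_HP = T_H/(T_H − T_C) = 299.15/31.15 = 9.6035.
W = Q_H/COP_HP = 696/9.6035 = 72.5 kW.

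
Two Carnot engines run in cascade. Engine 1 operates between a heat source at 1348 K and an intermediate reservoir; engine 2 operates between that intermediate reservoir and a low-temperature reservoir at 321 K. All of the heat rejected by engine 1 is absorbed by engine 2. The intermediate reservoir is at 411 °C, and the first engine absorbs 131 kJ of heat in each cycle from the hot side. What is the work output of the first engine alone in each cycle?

W₁ ≈ 64.51 kJ

T_m = 411 °C → 411 + 273.15 = 684.15 K.
First-stage efficiency η₁ = 1 − T_m/T_H = 1 − 684.15/1348.00 = 0.4925.
W₁ = η₁·Q_H = 0.4925 × 131 = 64.51 kJ.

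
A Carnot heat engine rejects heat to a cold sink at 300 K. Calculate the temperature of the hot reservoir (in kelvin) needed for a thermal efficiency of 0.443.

T_H ≈ 539 K

From η = 1 − T_C/T_H, solving for T_H gives T_H = T_C/(1 − η) = 300.00/(1 − 0.443) = 539 K.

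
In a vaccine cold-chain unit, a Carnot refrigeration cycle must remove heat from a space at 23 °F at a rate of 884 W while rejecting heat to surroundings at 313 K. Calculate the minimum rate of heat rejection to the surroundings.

T_C = 23 °F → (23 − 32) × 5/9 = -5.00 °C = 268.15 K.
For a reversible cycle Q_H/Q_C = T_H/T_C, so Q_H = Q_C·T_H/T_C = 884 × 313.00/268.15 = 1030 W.

Q̇_H ≈ 1030 W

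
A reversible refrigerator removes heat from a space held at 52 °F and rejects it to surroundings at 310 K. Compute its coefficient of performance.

COP_R ≈ 11.0

T_C = 52 °F → (52 − 32) × 5/9 = 11.11 °C = 284.26 K.
COP_R = T_C/(T_H − T_C) = 284.26/(310.00 − 284.26) = 11.0.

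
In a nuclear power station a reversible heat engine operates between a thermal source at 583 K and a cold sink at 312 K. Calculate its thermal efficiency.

Since the cycle is reversible, η = 1 − T_C/T_H = 1 − 312.00/583.00 = 0.465.

η ≈ 0.465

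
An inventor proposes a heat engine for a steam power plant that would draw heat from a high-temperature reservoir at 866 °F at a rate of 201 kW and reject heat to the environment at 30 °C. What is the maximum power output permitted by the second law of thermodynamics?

T_H = 866 °F → (866 − 32) × 5/9 = 463.33 °C = 736.48 K.
T_C = 30 °C → 30 + 273.15 = 303.15 K.
By the Carnot theorem, η_max = 1 − T_C/T_H = 1 − 303.15/736.48 = 0.5884.
W_max = η_max · Q_H = 0.5884 × 201 = 118 kW.

Ẇ_max ≈ 118 kW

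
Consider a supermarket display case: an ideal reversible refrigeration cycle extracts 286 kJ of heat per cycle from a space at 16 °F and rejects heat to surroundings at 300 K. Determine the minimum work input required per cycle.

T_C = 16 °F → (16 − 32) × 5/9 = -8.89 °C = 264.26 K.
The reversible coefficient of performance is COP_R = T_C/(T_H − T_C) = 264.26/35.74 = 7.3942.
W = Q_C/COP_R = 286/7.3942 = 38.68 kJ.

W_in ≈ 38.68 kJ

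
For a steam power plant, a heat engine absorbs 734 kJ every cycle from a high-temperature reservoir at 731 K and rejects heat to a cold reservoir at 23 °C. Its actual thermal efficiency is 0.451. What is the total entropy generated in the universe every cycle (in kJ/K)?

ΔS_univ ≈ 0.357 kJ/K

T_C = 23 °C → 23 + 273.15 = 296.15 K.
W = η·Q_H = 0.451 × 734 = 331.0 kJ, so Q_C = Q_H − W = 403.0 kJ.
Reservoir entropy changes: ΔS_H = −Q_H/T_H = −734/731.00 = -1.004 kJ/K and ΔS_C = +Q_C/T_C = 403.0/296.15 = 1.361 kJ/K.
ΔS_univ = −Q_H/T_H + Q_C/T_C = 0.357 kJ/K (> 0, since η = 0.451 < η_Carnot = 0.595).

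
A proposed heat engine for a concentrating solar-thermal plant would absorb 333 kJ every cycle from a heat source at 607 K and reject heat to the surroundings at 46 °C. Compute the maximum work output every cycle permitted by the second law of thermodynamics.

T_C = 46 °C → 46 + 273.15 = 319.15 K.
No engine can exceed the Carnot limit: η_max = 1 − T_C/T_H = 1 − 319.15/607.00 = 0.4742.
W_max = η_max · Q_H = 0.4742 × 333 = 158 kJ.

W_max ≈ 158 kJ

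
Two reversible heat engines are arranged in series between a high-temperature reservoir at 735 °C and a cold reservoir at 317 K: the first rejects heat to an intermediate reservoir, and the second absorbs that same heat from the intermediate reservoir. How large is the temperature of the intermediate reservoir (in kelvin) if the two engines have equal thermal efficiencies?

T_m ≈ 565 K

T_H = 735 °C → 735 + 273.15 = 1008.15 K.
Equal efficiencies require 1 − T_m/T_H = 1 − T_C/T_m, i.e. T_m/T_H = T_C/T_m, so T_m = √(T_H·T_C) = √(1008.15 × 317.00) = 565 K.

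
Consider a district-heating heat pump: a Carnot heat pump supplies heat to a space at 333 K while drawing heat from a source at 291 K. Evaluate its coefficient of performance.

The Carnot heat-pump COP is COP_HP = T_H/(T_H − T_C) = 333.00/(333.00 − 291.00) = 7.93.

COP_HP ≈ 7.93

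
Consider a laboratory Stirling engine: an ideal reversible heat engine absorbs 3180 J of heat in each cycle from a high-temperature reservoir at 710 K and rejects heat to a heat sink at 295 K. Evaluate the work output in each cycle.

η_rev = 1 − T_C/T_H = 1 − 295.00/710.00 = 0.5845.
W = η·Q_H = 0.5845 × 3180 = 1860 J.

W ≈ 1860 J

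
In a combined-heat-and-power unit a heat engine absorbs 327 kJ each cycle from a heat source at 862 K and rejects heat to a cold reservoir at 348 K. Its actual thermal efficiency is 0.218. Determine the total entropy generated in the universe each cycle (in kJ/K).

W = η·Q_H = 0.218 × 327 = 71.29 kJ, so Q_C = Q_H − W = 255.7 kJ.
Entropy balance on the reservoirs: −Q_H/T_H = -0.3794 kJ/K, +Q_C/T_C = 0.7348 kJ/K.
ΔS_univ = −Q_H/T_H + Q_C/T_C = 0.355 kJ/K (> 0, since η = 0.218 < η_Carnot = 0.596).

ΔS_univ ≈ 0.355 kJ/K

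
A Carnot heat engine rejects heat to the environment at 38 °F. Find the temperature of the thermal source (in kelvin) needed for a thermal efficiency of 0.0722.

T_C = 38 °F → (38 − 32) × 5/9 = 3.33 °C = 276.48 K.
From η = 1 − T_C/T_H, solving for T_H gives T_H = T_C/(1 − η) = 276.48/(1 − 0.0722) = 298 K.

T_H ≈ 298 K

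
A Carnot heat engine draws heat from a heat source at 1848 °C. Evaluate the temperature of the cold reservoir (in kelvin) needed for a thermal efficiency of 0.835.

T_C ≈ 350 K

T_H = 1848 °C → 1848 + 273.15 = 2121.15 K.
From η = 1 − T_C/T_H, T_C = T_H·(1 − η) = 2121.15 × (1 − 0.835) = 350 K.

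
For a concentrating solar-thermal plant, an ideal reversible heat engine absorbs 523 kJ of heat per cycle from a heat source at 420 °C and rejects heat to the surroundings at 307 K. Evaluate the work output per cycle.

W ≈ 291.4 kJ

T_H = 420 °C → 420 + 273.15 = 693.15 K.
η_rev = 1 − T_C/T_H = 1 − 307.00/693.15 = 0.5571.
W = η·Q_H = 0.5571 × 523 = 291.4 kJ.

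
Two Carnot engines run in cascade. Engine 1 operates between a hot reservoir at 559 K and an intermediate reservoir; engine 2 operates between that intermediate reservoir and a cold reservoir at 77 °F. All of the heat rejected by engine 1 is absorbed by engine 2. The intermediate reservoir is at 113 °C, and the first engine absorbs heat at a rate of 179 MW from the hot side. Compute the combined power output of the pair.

Ẇ_total ≈ 83.5 MW

T_C = 77 °F → (77 − 32) × 5/9 = 25.00 °C = 298.15 K.
Two reversible stages in series are equivalent to a single Carnot engine between T_H and T_C, so η_total = 1 − T_C/T_H = 1 − 298.15/559.00 = 0.4666.
W_total = η_total · Q_H = 0.4666 × 179 = 83.5 MW.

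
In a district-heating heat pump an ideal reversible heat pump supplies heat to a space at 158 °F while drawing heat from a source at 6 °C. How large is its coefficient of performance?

COP_HP ≈ 5.36

T_H = 158 °F → (158 − 32) × 5/9 = 70.00 °C = 343.15 K.
T_C = 6 °C → 6 + 273.15 = 279.15 K.
Reversible heating COP: COP_HP = T_H/(T_H − T_C) = 343.15/(343.15 − 279.15) = 5.36.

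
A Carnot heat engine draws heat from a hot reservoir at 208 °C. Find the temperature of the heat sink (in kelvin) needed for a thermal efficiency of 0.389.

T_H = 208 °C → 208 + 273.15 = 481.15 K.
From η = 1 − T_C/T_H, T_C = T_H·(1 − η) = 481.15 × (1 − 0.389) = 294.0 K.

T_C ≈ 294.0 K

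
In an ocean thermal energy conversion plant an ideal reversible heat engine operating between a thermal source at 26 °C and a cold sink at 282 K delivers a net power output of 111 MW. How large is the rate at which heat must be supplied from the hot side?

Q̇_H ≈ 1940 MW

T_H = 26 °C → 26 + 273.15 = 299.15 K.
For a reversible engine, η = 1 − T_C/T_H = 1 − 282.00/299.15 = 0.0573.
Q_H = W/η = 111/0.0573 = 1940 MW.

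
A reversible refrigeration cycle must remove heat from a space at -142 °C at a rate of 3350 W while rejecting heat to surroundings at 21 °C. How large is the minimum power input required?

Ẇ_in ≈ 4164 W

T_H = 21 °C → 21 + 273.15 = 294.15 K.
T_C = -142 °C → -142 + 273.15 = 131.15 K.
COP_R = T_C/(T_H − T_C) = 131.15/163.00 = 0.8046.
W = Q_C/COP_R = 3350/0.8046 = 4164 W.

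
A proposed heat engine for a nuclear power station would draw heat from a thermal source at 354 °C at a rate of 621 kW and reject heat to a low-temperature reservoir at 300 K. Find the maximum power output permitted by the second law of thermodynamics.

Ẇ_max ≈ 323.9 kW

T_H = 354 °C → 354 + 273.15 = 627.15 K.
By the Carnot theorem, η_max = 1 − T_C/T_H = 1 − 300.00/627.15 = 0.5216.
W_max = η_max · Q_H = 0.5216 × 621 = 323.9 kW.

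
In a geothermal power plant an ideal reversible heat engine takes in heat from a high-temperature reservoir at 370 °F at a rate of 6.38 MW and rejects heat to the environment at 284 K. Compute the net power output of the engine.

T_H = 370 °F → (370 − 32) × 5/9 = 187.78 °C = 460.93 K.
Since the cycle is reversible, η = 1 − T_C/T_H = 1 − 284.00/460.93 = 0.3839.
W = η·Q_H = 0.3839 × 6.38 = 2.45 MW.

Ẇ ≈ 2.45 MW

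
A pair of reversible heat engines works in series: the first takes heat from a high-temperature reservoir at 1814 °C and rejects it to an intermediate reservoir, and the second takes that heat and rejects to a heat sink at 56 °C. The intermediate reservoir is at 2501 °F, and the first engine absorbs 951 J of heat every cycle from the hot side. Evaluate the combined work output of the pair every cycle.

T_H = 1814 °C → 1814 + 273.15 = 2087.15 K.
T_C = 56 °C → 56 + 273.15 = 329.15 K.
Two reversible stages in series are equivalent to a single Carnot engine between T_H and T_C, so η_total = 1 − T_C/T_H = 1 − 329.15/2087.15 = 0.8423.
W_total = η_total · Q_H = 0.8423 × 951 = 801 J.

W_total ≈ 801 J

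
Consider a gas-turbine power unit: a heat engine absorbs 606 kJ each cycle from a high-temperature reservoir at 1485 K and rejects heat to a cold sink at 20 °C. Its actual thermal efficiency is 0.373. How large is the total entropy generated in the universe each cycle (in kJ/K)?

ΔS_univ ≈ 0.888 kJ/K

T_C = 20 °C → 20 + 273.15 = 293.15 K.
W = η·Q_H = 0.373 × 606 = 226.0 kJ, so Q_C = Q_H − W = 380.0 kJ.
Reservoir entropy changes: ΔS_H = −Q_H/T_H = −606/1485.00 = -0.4081 kJ/K and ΔS_C = +Q_C/T_C = 380.0/293.15 = 1.296 kJ/K.
ΔS_univ = −Q_H/T_H + Q_C/T_C = 0.888 kJ/K (> 0, since η = 0.373 < η_Carnot = 0.803).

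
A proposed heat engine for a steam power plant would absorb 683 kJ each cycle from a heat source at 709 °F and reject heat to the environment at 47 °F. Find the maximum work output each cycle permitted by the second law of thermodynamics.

W_max ≈ 387 kJ

T_H = 709 °F → (709 − 32) × 5/9 = 376.11 °C = 649.26 K.
T_C = 47 °F → (47 − 32) × 5/9 = 8.33 °C = 281.48 K.
By the Carnot theorem, η_max = 1 − T_C/T_H = 1 − 281.48/649.26 = 0.5665.
W_max = η_max · Q_H = 0.5665 × 683 = 387 kJ.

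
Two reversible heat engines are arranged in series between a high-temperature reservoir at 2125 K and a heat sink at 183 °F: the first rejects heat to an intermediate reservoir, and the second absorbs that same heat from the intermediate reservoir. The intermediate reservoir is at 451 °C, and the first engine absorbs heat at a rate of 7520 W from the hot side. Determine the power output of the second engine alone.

T_C = 183 °F → (183 − 32) × 5/9 = 83.89 °C = 357.04 K.
T_m = 451 °C → 451 + 273.15 = 724.15 K.
Heat entering the second stage: Q_m = Q_H·(T_m/T_H) = 7520 × 724.15/2125.00 = 2560 W.
Second-stage efficiency η₂ = 1 − T_C/T_m = 1 − 357.04/724.15 = 0.5070, so W₂ = η₂·Q_m = 1300 W.

Ẇ₂ ≈ 1300 W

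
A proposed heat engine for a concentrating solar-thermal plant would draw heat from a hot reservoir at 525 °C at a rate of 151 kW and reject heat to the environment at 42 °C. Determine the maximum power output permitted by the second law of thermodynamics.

Ẇ_max ≈ 91.38 kW

T_H = 525 °C → 525 + 273.15 = 798.15 K.
T_C = 42 °C → 42 + 273.15 = 315.15 K.
No engine can exceed the Carnot limit: η_max = 1 − T_C/T_H = 1 − 315.15/798.15 = 0.6051.
W_max = η_max · Q_H = 0.6051 × 151 = 91.38 kW.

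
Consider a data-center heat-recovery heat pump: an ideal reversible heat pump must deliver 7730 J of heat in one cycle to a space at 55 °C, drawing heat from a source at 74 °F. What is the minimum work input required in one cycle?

T_H = 55 °C → 55 + 273.15 = 328.15 K.
T_C = 74 °F → (74 − 32) × 5/9 = 23.33 °C = 296.48 K.
The Carnot heat-pump COP is COP_HP = T_H/(T_H − T_C) = 328.15/31.67 = 10.3626.
W = Q_H/COP_HP = 7730/10.3626 = 745.9 J.

W_in ≈ 745.9 J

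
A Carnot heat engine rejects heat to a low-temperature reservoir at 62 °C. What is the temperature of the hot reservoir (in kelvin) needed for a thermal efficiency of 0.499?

T_H ≈ 669.0 K

T_C = 62 °C → 62 + 273.15 = 335.15 K.
From η = 1 − T_C/T_H, solving for T_H gives T_H = T_C/(1 − η) = 335.15/(1 − 0.499) = 669.0 K.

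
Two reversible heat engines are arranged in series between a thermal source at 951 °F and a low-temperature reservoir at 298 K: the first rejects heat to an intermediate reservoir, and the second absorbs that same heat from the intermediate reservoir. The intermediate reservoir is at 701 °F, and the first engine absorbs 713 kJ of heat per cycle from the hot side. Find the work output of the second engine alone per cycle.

W₂ ≈ 316 kJ

T_H = 951 °F → (951 − 32) × 5/9 = 510.56 °C = 783.71 K.
T_m = 701 °F → (701 − 32) × 5/9 = 371.67 °C = 644.82 K.
Heat entering the second stage: Q_m = Q_H·(T_m/T_H) = 713 × 644.82/783.71 = 587 kJ.
Second-stage efficiency η₂ = 1 − T_C/T_m = 1 − 298.00/644.82 = 0.5379, so W₂ = η₂·Q_m = 316 kJ.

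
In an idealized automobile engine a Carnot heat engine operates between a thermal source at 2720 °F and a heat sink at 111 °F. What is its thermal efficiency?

η ≈ 0.821

T_H = 2720 °F → (2720 − 32) × 5/9 = 1493.33 °C = 1766.48 K.
T_C = 111 °F → (111 − 32) × 5/9 = 43.89 °C = 317.04 K.
For a reversible engine, η = 1 − T_C/T_H = 1 − 317.04/1766.48 = 0.821.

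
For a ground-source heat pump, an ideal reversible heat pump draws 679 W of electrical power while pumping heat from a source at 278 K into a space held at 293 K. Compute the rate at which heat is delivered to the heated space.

Q̇_H ≈ 13300 W

COP_HP = T_H/(T_H − T_C) = 293.00/15.00 = 19.5333.
Q_H = COP_HP · W = 19.5333 × 679 = 13300 W.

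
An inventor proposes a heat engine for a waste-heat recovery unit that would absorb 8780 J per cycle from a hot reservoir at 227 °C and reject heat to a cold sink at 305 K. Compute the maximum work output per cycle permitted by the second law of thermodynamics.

W_max ≈ 3430 J

T_H = 227 °C → 227 + 273.15 = 500.15 K.
By the Carnot theorem, η_max = 1 − T_C/T_H = 1 − 305.00/500.15 = 0.3902.
W_max = η_max · Q_H = 0.3902 × 8780 = 3430 J.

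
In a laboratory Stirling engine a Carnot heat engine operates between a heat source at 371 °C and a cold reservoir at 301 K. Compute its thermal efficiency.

η ≈ 0.5327

T_H = 371 °C → 371 + 273.15 = 644.15 K.
The Carnot efficiency is η = 1 − T_C/T_H = 1 − 301.00/644.15 = 0.5327.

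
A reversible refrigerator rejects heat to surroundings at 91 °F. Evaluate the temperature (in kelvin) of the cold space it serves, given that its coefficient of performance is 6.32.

T_C ≈ 264 K

T_H = 91 °F → (91 − 32) × 5/9 = 32.78 °C = 305.93 K.
COP_R = T_C/(T_H − T_C) ⇒ T_C = T_H·COP_R/(1 + COP_R) = 305.93 × 6.32/(1 + 6.32) = 264 K.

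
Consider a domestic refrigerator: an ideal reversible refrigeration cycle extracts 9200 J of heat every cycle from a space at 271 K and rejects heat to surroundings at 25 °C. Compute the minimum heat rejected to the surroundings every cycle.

T_H = 25 °C → 25 + 273.15 = 298.15 K.
For a reversible cycle Q_H/Q_C = T_H/T_C, so Q_H = Q_C·T_H/T_C = 9200 × 298.15/271.00 = 10100 J.

Q_H ≈ 10100 J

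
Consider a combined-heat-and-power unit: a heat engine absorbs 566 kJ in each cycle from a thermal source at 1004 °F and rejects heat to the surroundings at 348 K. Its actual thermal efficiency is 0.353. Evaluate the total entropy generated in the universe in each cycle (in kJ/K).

ΔS_univ ≈ 0.3562 kJ/K

T_H = 1004 °F → (1004 − 32) × 5/9 = 540.00 °C = 813.15 K.
W = η·Q_H = 0.353 × 566 = 199.8 kJ, so Q_C = Q_H − W = 366.2 kJ.
The hot reservoir loses entropy Q_H/T_H = 566/813.15 = 0.6961 kJ/K; the cold reservoir gains Q_C/T_C = 366.2/348.00 = 1.052 kJ/K.
ΔS_univ = −Q_H/T_H + Q_C/T_C = 0.3562 kJ/K (> 0, since η = 0.353 < η_Carnot = 0.572).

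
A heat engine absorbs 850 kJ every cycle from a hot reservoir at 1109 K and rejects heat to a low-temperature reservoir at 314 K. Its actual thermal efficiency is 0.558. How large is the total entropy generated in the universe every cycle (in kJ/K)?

W = η·Q_H = 0.558 × 850 = 474.3 kJ, so Q_C = Q_H − W = 375.7 kJ.
The hot reservoir loses entropy Q_H/T_H = 850/1109.00 = 0.7665 kJ/K; the cold reservoir gains Q_C/T_C = 375.7/314.00 = 1.196 kJ/K.
ΔS_univ = −Q_H/T_H + Q_C/T_C = 0.430 kJ/K (> 0, since η = 0.558 < η_Carnot = 0.717).

ΔS_univ ≈ 0.430 kJ/K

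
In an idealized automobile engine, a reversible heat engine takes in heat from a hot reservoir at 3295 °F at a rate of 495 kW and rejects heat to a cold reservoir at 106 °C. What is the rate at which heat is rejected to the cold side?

T_H = 3295 °F → (3295 − 32) × 5/9 = 1812.78 °C = 2085.93 K.
T_C = 106 °C → 106 + 273.15 = 379.15 K.
The Carnot efficiency is η = 1 − T_C/T_H = 1 − 379.15/2085.93 = 0.8182.
For a reversible cycle Q_C/Q_H = T_C/T_H, so Q_C = 495 × 379.15/2085.93 = 90.0 kW.

Q̇_C ≈ 90.0 kW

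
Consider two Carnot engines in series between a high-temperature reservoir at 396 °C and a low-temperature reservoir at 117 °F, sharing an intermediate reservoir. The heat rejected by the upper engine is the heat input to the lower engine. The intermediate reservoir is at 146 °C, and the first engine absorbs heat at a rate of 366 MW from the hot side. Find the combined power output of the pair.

T_H = 396 °C → 396 + 273.15 = 669.15 K.
T_C = 117 °F → (117 − 32) × 5/9 = 47.22 °C = 320.37 K.
Two reversible stages in series are equivalent to a single Carnot engine between T_H and T_C, so η_total = 1 − T_C/T_H = 1 − 320.37/669.15 = 0.5212.
W_total = η_total · Q_H = 0.5212 × 366 = 190.8 MW.

Ẇ_total ≈ 190.8 MW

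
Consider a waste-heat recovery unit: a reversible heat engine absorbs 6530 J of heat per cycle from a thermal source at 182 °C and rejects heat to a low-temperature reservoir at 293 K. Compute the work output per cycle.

W ≈ 2326 J

T_H = 182 °C → 182 + 273.15 = 455.15 K.
η_rev = 1 − T_C/T_H = 1 − 293.00/455.15 = 0.3563.
W = η·Q_H = 0.3563 × 6530 = 2326 J.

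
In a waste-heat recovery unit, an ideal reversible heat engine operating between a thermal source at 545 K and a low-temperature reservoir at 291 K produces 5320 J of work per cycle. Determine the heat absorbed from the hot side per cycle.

Q_H ≈ 11400 J

Since the cycle is reversible, η = 1 − T_C/T_H = 1 − 291.00/545.00 = 0.4661.
Q_H = W/η = 5320/0.4661 = 11400 J.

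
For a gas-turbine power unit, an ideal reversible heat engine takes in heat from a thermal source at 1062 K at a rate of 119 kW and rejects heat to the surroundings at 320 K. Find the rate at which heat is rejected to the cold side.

Q̇_C ≈ 35.9 kW

For a reversible engine, η = 1 − T_C/T_H = 1 − 320.00/1062.00 = 0.6987.
For a reversible cycle Q_C/Q_H = T_C/T_H, so Q_C = 119 × 320.00/1062.00 = 35.9 kW.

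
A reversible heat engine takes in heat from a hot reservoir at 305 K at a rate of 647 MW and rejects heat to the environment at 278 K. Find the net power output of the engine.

η_rev = 1 − T_C/T_H = 1 − 278.00/305.00 = 0.0885.
W = η·Q_H = 0.0885 × 647 = 57.3 MW.

Ẇ ≈ 57.3 MW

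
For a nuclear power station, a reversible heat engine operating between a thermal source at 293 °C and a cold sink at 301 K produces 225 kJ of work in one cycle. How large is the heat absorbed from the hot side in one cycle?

T_H = 293 °C → 293 + 273.15 = 566.15 K.
η_rev = 1 − T_C/T_H = 1 − 301.00/566.15 = 0.4683.
Q_H = W/η = 225/0.4683 = 480 kJ.

Q_H ≈ 480 kJ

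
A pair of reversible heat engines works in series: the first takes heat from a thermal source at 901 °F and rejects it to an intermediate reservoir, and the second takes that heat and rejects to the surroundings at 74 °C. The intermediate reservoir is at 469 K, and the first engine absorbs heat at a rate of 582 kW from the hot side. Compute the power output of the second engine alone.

T_H = 901 °F → (901 − 32) × 5/9 = 482.78 °C = 755.93 K.
T_C = 74 °C → 74 + 273.15 = 347.15 K.
Heat entering the second stage: Q_m = Q_H·(T_m/T_H) = 582 × 469.00/755.93 = 361 kW.
Second-stage efficiency η₂ = 1 − T_C/T_m = 1 − 347.15/469.00 = 0.2598, so W₂ = η₂·Q_m = 93.8 kW.

Ẇ₂ ≈ 93.8 kW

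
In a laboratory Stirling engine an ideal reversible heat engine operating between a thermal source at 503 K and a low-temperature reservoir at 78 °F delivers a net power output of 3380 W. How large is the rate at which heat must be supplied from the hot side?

T_C = 78 °F → (78 − 32) × 5/9 = 25.56 °C = 298.71 K.
For a reversible engine, η = 1 − T_C/T_H = 1 − 298.71/503.00 = 0.4062.
Q_H = W/η = 3380/0.4062 = 8322 W.

Q̇_H ≈ 8322 W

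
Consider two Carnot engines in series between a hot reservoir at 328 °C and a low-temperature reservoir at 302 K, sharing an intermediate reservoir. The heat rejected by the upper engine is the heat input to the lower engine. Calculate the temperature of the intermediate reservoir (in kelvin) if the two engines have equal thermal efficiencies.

T_H = 328 °C → 328 + 273.15 = 601.15 K.
Equal efficiencies require 1 − T_m/T_H = 1 − T_C/T_m, i.e. T_m/T_H = T_C/T_m, so T_m = √(T_H·T_C) = √(601.15 × 302.00) = 426 K.

T_m ≈ 426 K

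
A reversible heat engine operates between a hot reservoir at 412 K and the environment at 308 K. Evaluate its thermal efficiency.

η ≈ 0.252

Carnot efficiency: η = 1 − T_C/T_H = 1 − 308.00/412.00 = 0.252.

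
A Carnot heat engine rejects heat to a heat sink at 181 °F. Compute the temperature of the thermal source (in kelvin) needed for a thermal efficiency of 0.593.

T_H ≈ 875 K

T_C = 181 °F → (181 − 32) × 5/9 = 82.78 °C = 355.93 K.
From η = 1 − T_C/T_H, solving for T_H gives T_H = T_C/(1 − η) = 355.93/(1 − 0.593) = 875 K.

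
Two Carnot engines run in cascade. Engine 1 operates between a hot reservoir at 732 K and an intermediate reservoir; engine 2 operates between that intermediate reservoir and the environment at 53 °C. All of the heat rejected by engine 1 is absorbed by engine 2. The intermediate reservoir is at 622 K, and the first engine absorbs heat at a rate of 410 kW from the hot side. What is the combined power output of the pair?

Ẇ_total ≈ 227 kW

T_C = 53 °C → 53 + 273.15 = 326.15 K.
Two reversible stages in series are equivalent to a single Carnot engine between T_H and T_C, so η_total = 1 − T_C/T_H = 1 − 326.15/732.00 = 0.5544.
W_total = η_total · Q_H = 0.5544 × 410 = 227 kW.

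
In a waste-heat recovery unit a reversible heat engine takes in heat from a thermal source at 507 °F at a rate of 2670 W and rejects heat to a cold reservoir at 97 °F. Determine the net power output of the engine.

Ẇ ≈ 1130 W

T_H = 507 °F → (507 − 32) × 5/9 = 263.89 °C = 537.04 K.
T_C = 97 °F → (97 − 32) × 5/9 = 36.11 °C = 309.26 K.
The Carnot efficiency is η = 1 − T_C/T_H = 1 − 309.26/537.04 = 0.4241.
W = η·Q_H = 0.4241 × 2670 = 1130 W.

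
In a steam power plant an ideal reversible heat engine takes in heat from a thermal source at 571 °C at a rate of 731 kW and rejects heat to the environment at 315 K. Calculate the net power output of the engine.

Ẇ ≈ 458 kW

T_H = 571 °C → 571 + 273.15 = 844.15 K.
The Carnot efficiency is η = 1 − T_C/T_H = 1 − 315.00/844.15 = 0.6268.
W = η·Q_H = 0.6268 × 731 = 458 kW.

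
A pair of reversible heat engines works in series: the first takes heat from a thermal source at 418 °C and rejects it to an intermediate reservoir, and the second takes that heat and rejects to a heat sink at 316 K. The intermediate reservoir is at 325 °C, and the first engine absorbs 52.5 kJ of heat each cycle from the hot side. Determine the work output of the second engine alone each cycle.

W₂ ≈ 21.43 kJ

T_H = 418 °C → 418 + 273.15 = 691.15 K.
T_m = 325 °C → 325 + 273.15 = 598.15 K.
Heat entering the second stage: Q_m = Q_H·(T_m/T_H) = 52.5 × 598.15/691.15 = 45.44 kJ.
Second-stage efficiency η₂ = 1 − T_C/T_m = 1 − 316.00/598.15 = 0.4717, so W₂ = η₂·Q_m = 21.43 kJ.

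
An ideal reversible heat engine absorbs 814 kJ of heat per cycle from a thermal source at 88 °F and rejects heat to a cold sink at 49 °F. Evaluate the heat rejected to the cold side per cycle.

T_H = 88 °F → (88 − 32) × 5/9 = 31.11 °C = 304.26 K.
T_C = 49 °F → (49 − 32) × 5/9 = 9.44 °C = 282.59 K.
η_rev = 1 − T_C/T_H = 1 − 282.59/304.26 = 0.0712.
For a reversible cycle Q_C/Q_H = T_C/T_H, so Q_C = 814 × 282.59/304.26 = 756 kJ.

Q_C ≈ 756 kJ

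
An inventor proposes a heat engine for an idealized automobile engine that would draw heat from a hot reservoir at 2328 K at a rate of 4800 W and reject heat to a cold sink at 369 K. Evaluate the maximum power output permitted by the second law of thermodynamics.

The second-law ceiling is the Carnot efficiency, η_max = 1 − T_C/T_H = 1 − 369.00/2328.00 = 0.8415.
W_max = η_max · Q_H = 0.8415 × 4800 = 4040 W.

Ẇ_max ≈ 4040 W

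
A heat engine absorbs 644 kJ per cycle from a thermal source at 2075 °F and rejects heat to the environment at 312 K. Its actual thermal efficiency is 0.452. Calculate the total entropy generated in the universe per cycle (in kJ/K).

T_H = 2075 °F → (2075 − 32) × 5/9 = 1135.00 °C = 1408.15 K.
W = η·Q_H = 0.452 × 644 = 291.1 kJ, so Q_C = Q_H − W = 352.9 kJ.
Entropy balance on the reservoirs: −Q_H/T_H = -0.4573 kJ/K, +Q_C/T_C = 1.131 kJ/K.
ΔS_univ = −Q_H/T_H + Q_C/T_C = 0.6738 kJ/K (> 0, since η = 0.452 < η_Carnot = 0.778).

ΔS_univ ≈ 0.6738 kJ/K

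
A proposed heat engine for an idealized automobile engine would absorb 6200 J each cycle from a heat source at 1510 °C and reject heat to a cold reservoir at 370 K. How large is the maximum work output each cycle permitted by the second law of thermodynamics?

T_H = 1510 °C → 1510 + 273.15 = 1783.15 K.
The second-law ceiling is the Carnot efficiency, η_max = 1 − T_C/T_H = 1 − 370.00/1783.15 = 0.7925.
W_max = η_max · Q_H = 0.7925 × 6200 = 4910 J.

W_max ≈ 4910 J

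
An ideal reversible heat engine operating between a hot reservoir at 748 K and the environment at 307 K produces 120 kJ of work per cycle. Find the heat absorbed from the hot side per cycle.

Q_H ≈ 204 kJ

Since the cycle is reversible, η = 1 − T_C/T_H = 1 − 307.00/748.00 = 0.5896.
Q_H = W/η = 120/0.5896 = 204 kJ.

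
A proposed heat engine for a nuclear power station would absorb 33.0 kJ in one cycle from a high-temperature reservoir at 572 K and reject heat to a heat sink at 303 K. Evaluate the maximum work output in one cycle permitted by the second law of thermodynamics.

By the Carnot theorem, η_max = 1 − T_C/T_H = 1 − 303.00/572.00 = 0.4703.
W_max = η_max · Q_H = 0.4703 × 33.0 = 15.5 kJ.

W_max ≈ 15.5 kJ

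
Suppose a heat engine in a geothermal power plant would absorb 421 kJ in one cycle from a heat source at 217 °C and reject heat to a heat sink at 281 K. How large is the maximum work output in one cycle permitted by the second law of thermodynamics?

W_max ≈ 179.6 kJ

T_H = 217 °C → 217 + 273.15 = 490.15 K.
No engine can exceed the Carnot limit: η_max = 1 − T_C/T_H = 1 − 281.00/490.15 = 0.4267.
W_max = η_max · Q_H = 0.4267 × 421 = 179.6 kJ.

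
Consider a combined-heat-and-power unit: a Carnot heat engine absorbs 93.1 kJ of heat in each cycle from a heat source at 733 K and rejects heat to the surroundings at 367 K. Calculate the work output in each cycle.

η_rev = 1 − T_C/T_H = 1 − 367.00/733.00 = 0.4993.
W = η·Q_H = 0.4993 × 93.1 = 46.5 kJ.

W ≈ 46.5 kJ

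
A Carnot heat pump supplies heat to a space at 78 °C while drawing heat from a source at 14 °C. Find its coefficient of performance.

COP_HP ≈ 5.487

T_H = 78 °C → 78 + 273.15 = 351.15 K.
T_C = 14 °C → 14 + 273.15 = 287.15 K.
COP_HP = T_H/(T_H − T_C) = 351.15/(351.15 − 287.15) = 5.487.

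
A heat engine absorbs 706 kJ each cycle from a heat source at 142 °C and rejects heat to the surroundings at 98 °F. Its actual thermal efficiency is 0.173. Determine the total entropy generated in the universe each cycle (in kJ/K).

T_H = 142 °C → 142 + 273.15 = 415.15 K.
T_C = 98 °F → (98 − 32) × 5/9 = 36.67 °C = 309.82 K.
W = η·Q_H = 0.173 × 706 = 122.1 kJ, so Q_C = Q_H − W = 583.9 kJ.
The hot reservoir loses entropy Q_H/T_H = 706/415.15 = 1.701 kJ/K; the cold reservoir gains Q_C/T_C = 583.9/309.82 = 1.885 kJ/K.
ΔS_univ = −Q_H/T_H + Q_C/T_C = 0.184 kJ/K (> 0, since η = 0.173 < η_Carnot = 0.254).

ΔS_univ ≈ 0.184 kJ/K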